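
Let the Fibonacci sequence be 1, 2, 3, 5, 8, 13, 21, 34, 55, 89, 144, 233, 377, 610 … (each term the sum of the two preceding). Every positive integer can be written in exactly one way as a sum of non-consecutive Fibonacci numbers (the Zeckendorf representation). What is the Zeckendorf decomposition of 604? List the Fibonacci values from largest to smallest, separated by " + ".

Repeatedly subtract the largest Fibonacci number that fits:
largest Fibonacci ≤ 604 is 377; 604 − 377 = 227
largest Fibonacci ≤ 227 is 144; 227 − 144 = 83
largest Fibonacci ≤ 83 is 55; 83 − 55 = 28
largest Fibonacci ≤ 28 is 21; 28 − 21 = 7
largest Fibonacci ≤ 7 is 5; 7 − 5 = 2
largest Fibonacci ≤ 2 is 2; 2 − 2 = 0
So 604 = 377 + 144 + 55 + 21 + 5 + 2, with no two terms consecutive in the sequence.

377 + 144 + 55 + 21 + 5 + 2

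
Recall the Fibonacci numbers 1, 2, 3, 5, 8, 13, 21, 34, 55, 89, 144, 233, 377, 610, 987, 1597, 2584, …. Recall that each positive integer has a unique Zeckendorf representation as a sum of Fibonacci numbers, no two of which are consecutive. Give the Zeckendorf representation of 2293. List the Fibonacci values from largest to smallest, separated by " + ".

1597 + 610 + 55 + 21 + 8 + 2

subtract 1597 from 2293: 696 remains
subtract 610 from 696: 86 remains
subtract 55 from 86: 31 remains
subtract 21 from 31: 10 remains
subtract 8 from 10: 2 remains
subtract 2 from 2: 0 remains
So 2293 = 1597 + 610 + 55 + 21 + 8 + 2, with no two terms consecutive in the sequence.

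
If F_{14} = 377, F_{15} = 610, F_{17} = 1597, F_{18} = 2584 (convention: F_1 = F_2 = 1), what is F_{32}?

2178309

By the addition formula F_{m+n} = F_m F_{n+1} + F_{m−1} F_n with m=18, n=14: F_{32} = 2584·610 + 1597·377 = 1576240 + 602069 = 2178309.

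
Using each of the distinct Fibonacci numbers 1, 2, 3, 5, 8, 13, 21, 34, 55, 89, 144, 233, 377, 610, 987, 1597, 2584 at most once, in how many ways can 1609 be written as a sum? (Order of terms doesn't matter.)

6

Each representation comes from the Zeckendorf form by replacing some F_k with F_{k−1} + F_{k−2} where possible.
1609 = 1597+8+3+1 = 987+610+8+3+1 = 987+377+233+8+3+1 = 987+377+144+89+8+3+1 = 987+377+144+55+34+8+3+1 = … (1 more), for 6 in all.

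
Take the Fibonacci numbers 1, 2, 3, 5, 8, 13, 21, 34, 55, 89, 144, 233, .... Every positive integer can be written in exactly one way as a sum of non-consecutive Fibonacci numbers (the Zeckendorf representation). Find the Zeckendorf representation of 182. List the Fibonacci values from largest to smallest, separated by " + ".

144 + 34 + 3 + 1

subtract 144 from 182: 38 remains
subtract 34 from 38: 4 remains
subtract 3 from 4: 1 remains
subtract 1 from 1: 0 remains
So 182 = 144 + 34 + 3 + 1, with no two terms consecutive in the sequence.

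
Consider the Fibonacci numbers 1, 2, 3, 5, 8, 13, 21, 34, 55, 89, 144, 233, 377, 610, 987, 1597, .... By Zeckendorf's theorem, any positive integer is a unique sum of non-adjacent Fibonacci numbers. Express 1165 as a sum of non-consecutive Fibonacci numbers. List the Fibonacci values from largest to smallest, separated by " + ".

subtract 987 from 1165: 178 remains
subtract 144 from 178: 34 remains
subtract 34 from 34: 0 remains
So 1165 = 987 + 144 + 34, with no two terms consecutive in the sequence.

987 + 144 + 34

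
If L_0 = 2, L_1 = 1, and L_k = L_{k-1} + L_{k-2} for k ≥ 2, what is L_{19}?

Iterating the recurrence up to L_{14} = 843 and L_{13} = 521:
L_{15} = L_{14} + L_{13} = 843 + 521 = 1364
L_{16} = L_{15} + L_{14} = 1364 + 843 = 2207
L_{17} = L_{16} + L_{15} = 2207 + 1364 = 3571
L_{18} = L_{17} + L_{16} = 3571 + 2207 = 5778
L_{19} = L_{18} + L_{17} = 5778 + 3571 = 9349

9349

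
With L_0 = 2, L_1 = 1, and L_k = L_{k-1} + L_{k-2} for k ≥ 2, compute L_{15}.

Iterating the recurrence up to L_{11} = 199 and L_{10} = 123:
L_{12} = L_{11} + L_{10} = 199 + 123 = 322
L_{13} = L_{12} + L_{11} = 322 + 199 = 521
L_{14} = L_{13} + L_{12} = 521 + 322 = 843
L_{15} = L_{14} + L_{13} = 843 + 521 = 1364

1364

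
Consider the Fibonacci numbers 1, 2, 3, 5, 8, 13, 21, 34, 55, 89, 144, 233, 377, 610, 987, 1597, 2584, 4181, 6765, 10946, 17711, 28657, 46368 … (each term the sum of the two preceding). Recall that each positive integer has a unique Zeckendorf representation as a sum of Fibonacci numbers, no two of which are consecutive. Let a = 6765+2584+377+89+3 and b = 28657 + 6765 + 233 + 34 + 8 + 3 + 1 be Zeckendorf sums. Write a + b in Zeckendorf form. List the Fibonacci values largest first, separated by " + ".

The two numbers are 9818 and 35701, so their sum is 45519.
take 28657 (≤ 45519); 45519 − 28657 = 16862
take 10946 (≤ 16862); 16862 − 10946 = 5916
take 4181 (≤ 5916); 5916 − 4181 = 1735
take 1597 (≤ 1735); 1735 − 1597 = 138
take 89 (≤ 138); 138 − 89 = 49
take 34 (≤ 49); 49 − 34 = 15
take 13 (≤ 15); 15 − 13 = 2
take 2 (≤ 2); 2 − 2 = 0

28657 + 10946 + 4181 + 1597 + 89 + 34 + 13 + 2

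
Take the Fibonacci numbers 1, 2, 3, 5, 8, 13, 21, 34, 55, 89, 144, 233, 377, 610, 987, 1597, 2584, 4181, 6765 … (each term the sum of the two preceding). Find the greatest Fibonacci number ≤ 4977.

4181 ≤ 4977 < 6765, so the largest Fibonacci number not exceeding 4977 is 4181.

4181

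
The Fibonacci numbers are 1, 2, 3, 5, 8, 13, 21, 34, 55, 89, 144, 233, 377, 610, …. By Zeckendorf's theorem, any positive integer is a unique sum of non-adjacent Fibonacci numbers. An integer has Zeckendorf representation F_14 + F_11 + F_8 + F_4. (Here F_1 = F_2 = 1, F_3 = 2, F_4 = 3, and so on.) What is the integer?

490

F_14 + F_11 + F_8 + F_4 = 377 + 89 + 21 + 3 = 490.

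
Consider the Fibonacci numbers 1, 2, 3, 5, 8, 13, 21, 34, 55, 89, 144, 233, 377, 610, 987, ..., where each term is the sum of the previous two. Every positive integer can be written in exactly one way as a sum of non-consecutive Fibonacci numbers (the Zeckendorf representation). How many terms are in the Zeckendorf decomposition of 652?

largest Fibonacci ≤ 652 is 610; 652 − 610 = 42
largest Fibonacci ≤ 42 is 34; 42 − 34 = 8
largest Fibonacci ≤ 8 is 8; 8 − 8 = 0
652 = 610 + 34 + 8, which has 3 terms.

3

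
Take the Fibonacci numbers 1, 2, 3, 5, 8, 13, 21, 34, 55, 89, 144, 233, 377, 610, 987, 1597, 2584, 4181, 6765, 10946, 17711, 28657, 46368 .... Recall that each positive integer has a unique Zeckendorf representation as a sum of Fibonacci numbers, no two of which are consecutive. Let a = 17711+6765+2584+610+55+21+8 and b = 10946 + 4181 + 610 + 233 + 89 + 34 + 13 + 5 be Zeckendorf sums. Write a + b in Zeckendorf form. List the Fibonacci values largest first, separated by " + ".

The two numbers are 27754 and 16111, so their sum is 43865.
Repeatedly subtract the largest Fibonacci number that fits:
take 28657 (≤ 43865); 43865 − 28657 = 15208
take 10946 (≤ 15208); 15208 − 10946 = 4262
take 4181 (≤ 4262); 4262 − 4181 = 81
take 55 (≤ 81); 81 − 55 = 26
take 21 (≤ 26); 26 − 21 = 5
take 5 (≤ 5); 5 − 5 = 0

28657 + 10946 + 4181 + 55 + 21 + 5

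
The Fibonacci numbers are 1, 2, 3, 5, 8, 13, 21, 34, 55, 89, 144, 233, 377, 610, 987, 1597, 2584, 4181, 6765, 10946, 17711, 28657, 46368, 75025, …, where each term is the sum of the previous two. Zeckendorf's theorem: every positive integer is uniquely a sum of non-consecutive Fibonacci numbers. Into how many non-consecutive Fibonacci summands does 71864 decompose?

8

71864 − 46368 = 25496
25496 − 17711 = 7785
7785 − 6765 = 1020
1020 − 987 = 33
33 − 21 = 12
12 − 8 = 4
4 − 3 = 1
1 − 1 = 0
71864 = 46368 + 17711 + 6765 + 987 + 21 + 8 + 3 + 1, which has 8 terms.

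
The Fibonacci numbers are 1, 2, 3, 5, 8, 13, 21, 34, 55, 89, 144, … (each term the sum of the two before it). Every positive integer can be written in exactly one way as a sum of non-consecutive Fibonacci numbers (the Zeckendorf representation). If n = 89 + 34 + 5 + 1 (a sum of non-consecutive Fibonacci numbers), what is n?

89 + 34 + 5 + 1 = 129.

129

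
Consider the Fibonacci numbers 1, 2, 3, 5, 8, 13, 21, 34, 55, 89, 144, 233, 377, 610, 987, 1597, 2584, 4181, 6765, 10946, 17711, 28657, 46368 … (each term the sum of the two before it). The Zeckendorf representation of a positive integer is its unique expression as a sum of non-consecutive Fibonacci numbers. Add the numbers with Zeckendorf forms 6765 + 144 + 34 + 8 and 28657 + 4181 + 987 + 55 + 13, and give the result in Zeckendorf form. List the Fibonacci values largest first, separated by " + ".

28657 + 10946 + 987 + 233 + 21

The two numbers are 6951 and 33893, so their sum is 40844.
take 28657 (≤ 40844); 40844 − 28657 = 12187
take 10946 (≤ 12187); 12187 − 10946 = 1241
take 987 (≤ 1241); 1241 − 987 = 254
take 233 (≤ 254); 254 − 233 = 21
take 21 (≤ 21); 21 − 21 = 0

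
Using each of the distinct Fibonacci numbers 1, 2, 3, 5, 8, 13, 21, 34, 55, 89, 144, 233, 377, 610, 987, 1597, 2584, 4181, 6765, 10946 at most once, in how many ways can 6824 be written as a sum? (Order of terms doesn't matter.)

17

Starting from the Zeckendorf form and repeatedly splitting a term F_k into F_{k−1} + F_{k−2} (when neither is already used) reaches every representation.
6824 = 6765+55+3+1 = 6765+34+21+3+1 = 4181+2584+55+3+1 = 6765+34+13+8+3+1 = … (13 more), for 17 in all.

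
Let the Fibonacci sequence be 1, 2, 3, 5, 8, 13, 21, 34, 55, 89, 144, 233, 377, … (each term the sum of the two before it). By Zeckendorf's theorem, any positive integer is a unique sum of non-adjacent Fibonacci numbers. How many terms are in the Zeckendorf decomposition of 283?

largest Fibonacci ≤ 283 is 233; 283 − 233 = 50
largest Fibonacci ≤ 50 is 34; 50 − 34 = 16
largest Fibonacci ≤ 16 is 13; 16 − 13 = 3
largest Fibonacci ≤ 3 is 3; 3 − 3 = 0
283 = 233 + 34 + 13 + 3, which has 4 terms.

4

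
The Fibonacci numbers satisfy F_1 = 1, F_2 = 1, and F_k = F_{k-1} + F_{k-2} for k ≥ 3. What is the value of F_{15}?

610

Iterating the recurrence up to F_{11} = 89 and F_{10} = 55:
F_{12} = F_{11} + F_{10} = 89 + 55 = 144
F_{13} = F_{12} + F_{11} = 144 + 89 = 233
F_{14} = F_{13} + F_{12} = 233 + 144 = 377
F_{15} = F_{14} + F_{13} = 377 + 233 = 610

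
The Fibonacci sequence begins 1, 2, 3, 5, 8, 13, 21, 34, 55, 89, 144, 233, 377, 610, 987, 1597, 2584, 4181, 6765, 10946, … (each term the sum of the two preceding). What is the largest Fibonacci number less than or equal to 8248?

6765

6765 ≤ 8248 < 10946, so the largest Fibonacci number not exceeding 8248 is 6765.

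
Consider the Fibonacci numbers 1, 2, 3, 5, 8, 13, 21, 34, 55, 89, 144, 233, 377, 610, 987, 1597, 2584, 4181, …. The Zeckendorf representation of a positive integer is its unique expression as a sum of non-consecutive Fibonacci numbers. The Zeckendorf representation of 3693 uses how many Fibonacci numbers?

2584 ≤ 3693 < 4181, so take 2584; remainder 1109
987 ≤ 1109 < 1597, so take 987; remainder 122
89 ≤ 122 < 144, so take 89; remainder 33
21 ≤ 33 < 34, so take 21; remainder 12
8 ≤ 12 < 13, so take 8; remainder 4
3 ≤ 4 < 5, so take 3; remainder 1
1 ≤ 1 < 2, so take 1; remainder 0
3693 = 2584 + 987 + 89 + 21 + 8 + 3 + 1, which has 7 terms.

7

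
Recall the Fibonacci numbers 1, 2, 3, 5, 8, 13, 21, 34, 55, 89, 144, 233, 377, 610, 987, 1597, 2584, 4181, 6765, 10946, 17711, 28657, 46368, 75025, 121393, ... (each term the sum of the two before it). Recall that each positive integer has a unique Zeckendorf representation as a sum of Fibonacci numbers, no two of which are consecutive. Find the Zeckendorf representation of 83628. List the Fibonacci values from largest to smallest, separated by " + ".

Repeatedly subtract the largest Fibonacci number that fits:
subtract 75025 from 83628: 8603 remains
subtract 6765 from 8603: 1838 remains
subtract 1597 from 1838: 241 remains
subtract 233 from 241: 8 remains
subtract 8 from 8: 0 remains
So 83628 = 75025 + 6765 + 1597 + 233 + 8, with no two terms consecutive in the sequence.

75025 + 6765 + 1597 + 233 + 8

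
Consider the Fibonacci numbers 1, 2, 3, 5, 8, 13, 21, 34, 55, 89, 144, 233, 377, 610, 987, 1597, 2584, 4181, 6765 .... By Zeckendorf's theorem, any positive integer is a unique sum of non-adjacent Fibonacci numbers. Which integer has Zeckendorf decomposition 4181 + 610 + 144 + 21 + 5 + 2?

4963

4181 + 610 + 144 + 21 + 5 + 2 = 4963.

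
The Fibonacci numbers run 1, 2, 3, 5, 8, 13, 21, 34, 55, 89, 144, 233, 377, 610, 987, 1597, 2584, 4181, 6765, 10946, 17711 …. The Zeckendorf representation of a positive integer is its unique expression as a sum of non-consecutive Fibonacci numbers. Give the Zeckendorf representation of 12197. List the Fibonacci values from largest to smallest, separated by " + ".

Greedy algorithm:
10946 ≤ 12197 < 17711, so take 10946; remainder 1251
987 ≤ 1251 < 1597, so take 987; remainder 264
233 ≤ 264 < 377, so take 233; remainder 31
21 ≤ 31 < 34, so take 21; remainder 10
8 ≤ 10 < 13, so take 8; remainder 2
2 ≤ 2 < 3, so take 2; remainder 0
So 12197 = 10946 + 987 + 233 + 21 + 8 + 2, with no two terms consecutive in the sequence.

10946 + 987 + 233 + 21 + 8 + 2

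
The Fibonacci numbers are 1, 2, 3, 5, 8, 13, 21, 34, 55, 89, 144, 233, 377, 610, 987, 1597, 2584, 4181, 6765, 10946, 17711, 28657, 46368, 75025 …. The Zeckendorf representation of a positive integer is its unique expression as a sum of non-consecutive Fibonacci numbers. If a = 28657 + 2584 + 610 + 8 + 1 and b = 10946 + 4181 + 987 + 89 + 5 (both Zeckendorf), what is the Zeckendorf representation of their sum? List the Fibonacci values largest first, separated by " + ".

46368 + 1597 + 89 + 13 + 1

The two numbers are 31860 and 16208, so their sum is 48068.
Repeatedly subtract the largest Fibonacci number that fits:
subtract 46368 from 48068: 1700 remains
subtract 1597 from 1700: 103 remains
subtract 89 from 103: 14 remains
subtract 13 from 14: 1 remains
subtract 1 from 1: 0 remains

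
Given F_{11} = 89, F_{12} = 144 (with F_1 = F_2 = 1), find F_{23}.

28657

By the addition formula F_{m+n} = F_m F_{n+1} + F_{m−1} F_n with m=12, n=11: F_{23} = 144·144 + 89·89 = 20736 + 7921 = 28657.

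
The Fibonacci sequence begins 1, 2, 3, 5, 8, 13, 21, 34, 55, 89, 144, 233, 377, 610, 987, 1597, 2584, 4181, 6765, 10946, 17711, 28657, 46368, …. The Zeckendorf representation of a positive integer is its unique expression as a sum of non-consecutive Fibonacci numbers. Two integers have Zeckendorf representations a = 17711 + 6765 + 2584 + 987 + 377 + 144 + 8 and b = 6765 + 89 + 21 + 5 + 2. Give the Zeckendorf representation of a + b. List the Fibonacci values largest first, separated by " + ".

The two numbers are 28576 and 6882, so their sum is 35458.
Repeatedly subtract the largest Fibonacci number that fits:
largest Fibonacci ≤ 35458 is 28657; 35458 − 28657 = 6801
largest Fibonacci ≤ 6801 is 6765; 6801 − 6765 = 36
largest Fibonacci ≤ 36 is 34; 36 − 34 = 2
largest Fibonacci ≤ 2 is 2; 2 − 2 = 0

28657 + 6765 + 34 + 2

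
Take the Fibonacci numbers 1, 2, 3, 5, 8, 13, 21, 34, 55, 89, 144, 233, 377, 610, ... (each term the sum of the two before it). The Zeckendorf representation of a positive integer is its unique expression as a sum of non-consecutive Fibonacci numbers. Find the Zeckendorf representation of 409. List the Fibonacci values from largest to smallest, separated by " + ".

largest Fibonacci ≤ 409 is 377; 409 − 377 = 32
largest Fibonacci ≤ 32 is 21; 32 − 21 = 11
largest Fibonacci ≤ 11 is 8; 11 − 8 = 3
largest Fibonacci ≤ 3 is 3; 3 − 3 = 0
So 409 = 377 + 21 + 8 + 3, with no two terms consecutive in the sequence.

377 + 21 + 8 + 3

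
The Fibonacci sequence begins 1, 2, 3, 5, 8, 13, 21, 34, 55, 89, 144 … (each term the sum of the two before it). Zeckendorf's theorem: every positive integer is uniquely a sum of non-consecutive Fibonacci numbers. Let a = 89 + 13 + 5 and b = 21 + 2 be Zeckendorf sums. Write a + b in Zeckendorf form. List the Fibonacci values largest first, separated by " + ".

89 + 34 + 5 + 2

The two numbers are 107 and 23, so their sum is 130.
Greedy algorithm:
largest Fibonacci ≤ 130 is 89; 130 − 89 = 41
largest Fibonacci ≤ 41 is 34; 41 − 34 = 7
largest Fibonacci ≤ 7 is 5; 7 − 5 = 2
largest Fibonacci ≤ 2 is 2; 2 − 2 = 0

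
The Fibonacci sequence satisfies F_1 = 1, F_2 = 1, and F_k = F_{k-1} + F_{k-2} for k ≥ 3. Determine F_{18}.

Iterating the recurrence up to F_{13} = 233 and F_{12} = 144:
F_{14} = F_{13} + F_{12} = 233 + 144 = 377
F_{15} = F_{14} + F_{13} = 377 + 233 = 610
F_{16} = F_{15} + F_{14} = 610 + 377 = 987
F_{17} = F_{16} + F_{15} = 987 + 610 = 1597
F_{18} = F_{17} + F_{16} = 1597 + 987 = 2584

2584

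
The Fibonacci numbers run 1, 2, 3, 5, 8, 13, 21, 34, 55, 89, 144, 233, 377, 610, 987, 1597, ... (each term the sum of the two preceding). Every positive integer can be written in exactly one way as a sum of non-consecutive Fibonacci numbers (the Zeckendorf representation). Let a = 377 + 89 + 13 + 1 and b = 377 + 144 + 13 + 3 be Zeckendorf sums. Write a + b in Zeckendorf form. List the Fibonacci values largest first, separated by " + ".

987 + 21 + 8 + 1

The two numbers are 480 and 537, so their sum is 1017.
Greedy algorithm:
1017 − 987 = 30
30 − 21 = 9
9 − 8 = 1
1 − 1 = 0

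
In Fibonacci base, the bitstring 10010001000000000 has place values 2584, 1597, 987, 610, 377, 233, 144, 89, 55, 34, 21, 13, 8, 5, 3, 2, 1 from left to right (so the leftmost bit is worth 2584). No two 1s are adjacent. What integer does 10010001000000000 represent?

Summing the place values of the 1 bits: 2584 + 610 + 89 = 3283.

3283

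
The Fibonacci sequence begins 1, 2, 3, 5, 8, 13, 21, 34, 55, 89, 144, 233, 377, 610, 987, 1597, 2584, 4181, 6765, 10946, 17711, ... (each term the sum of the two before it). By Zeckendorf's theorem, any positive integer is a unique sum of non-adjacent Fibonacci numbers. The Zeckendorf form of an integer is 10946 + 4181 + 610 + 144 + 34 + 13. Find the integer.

15928

10946 + 4181 + 610 + 144 + 34 + 13 = 15928.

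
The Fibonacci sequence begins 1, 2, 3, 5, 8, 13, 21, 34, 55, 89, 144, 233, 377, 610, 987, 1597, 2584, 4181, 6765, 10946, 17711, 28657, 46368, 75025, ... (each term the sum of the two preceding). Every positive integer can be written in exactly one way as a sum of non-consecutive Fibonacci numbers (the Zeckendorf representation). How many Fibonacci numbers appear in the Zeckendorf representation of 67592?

9

largest Fibonacci ≤ 67592 is 46368; 67592 − 46368 = 21224
largest Fibonacci ≤ 21224 is 17711; 21224 − 17711 = 3513
largest Fibonacci ≤ 3513 is 2584; 3513 − 2584 = 929
largest Fibonacci ≤ 929 is 610; 929 − 610 = 319
largest Fibonacci ≤ 319 is 233; 319 − 233 = 86
largest Fibonacci ≤ 86 is 55; 86 − 55 = 31
largest Fibonacci ≤ 31 is 21; 31 − 21 = 10
largest Fibonacci ≤ 10 is 8; 10 − 8 = 2
largest Fibonacci ≤ 2 is 2; 2 − 2 = 0
67592 = 46368 + 17711 + 2584 + 610 + 233 + 55 + 21 + 8 + 2, which has 9 terms.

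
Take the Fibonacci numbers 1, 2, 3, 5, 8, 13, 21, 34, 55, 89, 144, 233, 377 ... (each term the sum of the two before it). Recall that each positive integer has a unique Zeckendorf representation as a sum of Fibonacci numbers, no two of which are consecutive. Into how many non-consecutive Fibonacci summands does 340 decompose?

4

340: greatest Fibonacci not exceeding it is 233, leaving 107
107: greatest Fibonacci not exceeding it is 89, leaving 18
18: greatest Fibonacci not exceeding it is 13, leaving 5
5: greatest Fibonacci not exceeding it is 5, leaving 0
340 = 233 + 89 + 13 + 5, which has 4 terms.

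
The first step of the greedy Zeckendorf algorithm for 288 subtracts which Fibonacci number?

233 ≤ 288 < 377, so the largest Fibonacci number not exceeding 288 is 233.

233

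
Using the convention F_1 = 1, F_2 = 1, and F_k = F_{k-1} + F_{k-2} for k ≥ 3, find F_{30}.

Iterating the recurrence up to F_{22} = 17711 and F_{21} = 10946:
F_{23} = F_{22} + F_{21} = 17711 + 10946 = 28657
F_{24} = F_{23} + F_{22} = 28657 + 17711 = 46368
F_{25} = F_{24} + F_{23} = 46368 + 28657 = 75025
F_{26} = F_{25} + F_{24} = 75025 + 46368 = 121393
F_{27} = F_{26} + F_{25} = 121393 + 75025 = 196418
F_{28} = F_{27} + F_{26} = 196418 + 121393 = 317811
F_{29} = F_{28} + F_{27} = 317811 + 196418 = 514229
F_{30} = F_{29} + F_{28} = 514229 + 317811 = 832040

832040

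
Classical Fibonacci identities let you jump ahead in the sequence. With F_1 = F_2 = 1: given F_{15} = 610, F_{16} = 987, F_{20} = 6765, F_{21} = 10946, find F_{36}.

14930352

By the addition formula F_{m+n} = F_m F_{n+1} + F_{m−1} F_n with m=21, n=15: F_{36} = 10946·987 + 6765·610 = 10803702 + 4126650 = 14930352.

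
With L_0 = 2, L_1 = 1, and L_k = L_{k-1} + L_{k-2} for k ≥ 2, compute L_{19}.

9349

Iterating the recurrence up to L_{11} = 199 and L_{10} = 123:
L_{12} = L_{11} + L_{10} = 199 + 123 = 322
L_{13} = L_{12} + L_{11} = 322 + 199 = 521
L_{14} = L_{13} + L_{12} = 521 + 322 = 843
L_{15} = L_{14} + L_{13} = 843 + 521 = 1364
L_{16} = L_{15} + L_{14} = 1364 + 843 = 2207
L_{17} = L_{16} + L_{15} = 2207 + 1364 = 3571
L_{18} = L_{17} + L_{16} = 3571 + 2207 = 5778
L_{19} = L_{18} + L_{17} = 5778 + 3571 = 9349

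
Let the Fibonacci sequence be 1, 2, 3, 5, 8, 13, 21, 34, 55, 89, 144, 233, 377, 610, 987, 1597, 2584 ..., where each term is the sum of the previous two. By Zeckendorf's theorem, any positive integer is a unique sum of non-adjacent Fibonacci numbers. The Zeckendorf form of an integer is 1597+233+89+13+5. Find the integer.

1597+233+89+13+5 = 1937.

1937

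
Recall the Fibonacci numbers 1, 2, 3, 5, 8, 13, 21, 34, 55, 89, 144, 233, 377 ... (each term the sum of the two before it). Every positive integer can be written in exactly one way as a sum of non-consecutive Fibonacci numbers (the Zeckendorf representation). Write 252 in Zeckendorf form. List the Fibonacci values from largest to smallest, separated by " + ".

233 + 13 + 5 + 1

Greedy algorithm:
subtract 233 from 252: 19 remains
subtract 13 from 19: 6 remains
subtract 5 from 6: 1 remains
subtract 1 from 1: 0 remains
So 252 = 233 + 13 + 5 + 1, with no two terms consecutive in the sequence.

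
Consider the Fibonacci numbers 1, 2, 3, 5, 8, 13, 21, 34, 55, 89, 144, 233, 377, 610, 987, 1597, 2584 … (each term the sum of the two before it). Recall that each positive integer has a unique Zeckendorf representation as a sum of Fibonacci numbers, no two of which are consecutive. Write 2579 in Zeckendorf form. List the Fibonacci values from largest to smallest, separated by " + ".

Greedy algorithm:
subtract 1597 from 2579: 982 remains
subtract 610 from 982: 372 remains
subtract 233 from 372: 139 remains
subtract 89 from 139: 50 remains
subtract 34 from 50: 16 remains
subtract 13 from 16: 3 remains
subtract 3 from 3: 0 remains
So 2579 = 1597 + 610 + 233 + 89 + 34 + 13 + 3, with no two terms consecutive in the sequence.

1597 + 610 + 233 + 89 + 34 + 13 + 3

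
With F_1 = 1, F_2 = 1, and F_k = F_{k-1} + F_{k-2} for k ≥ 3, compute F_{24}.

Iterating the recurrence up to F_{20} = 6765 and F_{19} = 4181:
F_{21} = F_{20} + F_{19} = 6765 + 4181 = 10946
F_{22} = F_{21} + F_{20} = 10946 + 6765 = 17711
F_{23} = F_{22} + F_{21} = 17711 + 10946 = 28657
F_{24} = F_{23} + F_{22} = 28657 + 17711 = 46368

46368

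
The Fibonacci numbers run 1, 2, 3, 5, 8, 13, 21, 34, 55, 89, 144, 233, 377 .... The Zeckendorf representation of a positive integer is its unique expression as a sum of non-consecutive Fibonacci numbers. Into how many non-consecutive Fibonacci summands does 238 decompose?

Greedily peel off the largest Fibonacci term at each step:
238 − 233 = 5
5 − 5 = 0
238 = 233 + 5, which has 2 terms.

2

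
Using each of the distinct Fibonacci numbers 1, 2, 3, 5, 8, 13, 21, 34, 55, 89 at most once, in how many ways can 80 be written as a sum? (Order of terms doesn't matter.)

3

Each representation comes from the Zeckendorf form by replacing some F_k with F_{k−1} + F_{k−2} where possible.
80 = 55+21+3+1 = 55+13+8+3+1 = 34+21+13+8+3+1 — 3 representations.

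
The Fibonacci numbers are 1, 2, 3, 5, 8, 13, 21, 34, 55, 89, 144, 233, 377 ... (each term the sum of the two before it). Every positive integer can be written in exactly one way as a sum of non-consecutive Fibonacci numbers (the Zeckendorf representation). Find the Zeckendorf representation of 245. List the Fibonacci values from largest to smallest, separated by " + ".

233 + 8 + 3 + 1

largest Fibonacci ≤ 245 is 233; 245 − 233 = 12
largest Fibonacci ≤ 12 is 8; 12 − 8 = 4
largest Fibonacci ≤ 4 is 3; 4 − 3 = 1
largest Fibonacci ≤ 1 is 1; 1 − 1 = 0
So 245 = 233 + 8 + 3 + 1, with no two terms consecutive in the sequence.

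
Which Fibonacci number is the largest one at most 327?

233

233 ≤ 327 < 377, so the largest Fibonacci number not exceeding 327 is 233.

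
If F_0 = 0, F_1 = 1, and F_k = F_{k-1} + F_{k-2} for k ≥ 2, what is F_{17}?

Iterating the recurrence up to F_{9} = 34 and F_{8} = 21:
F_{10} = F_{9} + F_{8} = 34 + 21 = 55
F_{11} = F_{10} + F_{9} = 55 + 34 = 89
F_{12} = F_{11} + F_{10} = 89 + 55 = 144
F_{13} = F_{12} + F_{11} = 144 + 89 = 233
F_{14} = F_{13} + F_{12} = 233 + 144 = 377
F_{15} = F_{14} + F_{13} = 377 + 233 = 610
F_{16} = F_{15} + F_{14} = 610 + 377 = 987
F_{17} = F_{16} + F_{15} = 987 + 610 = 1597

1597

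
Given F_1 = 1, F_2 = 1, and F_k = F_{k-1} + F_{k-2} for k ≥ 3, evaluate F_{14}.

Iterating the recurrence up to F_{10} = 55 and F_{9} = 34:
F_{11} = F_{10} + F_{9} = 55 + 34 = 89
F_{12} = F_{11} + F_{10} = 89 + 55 = 144
F_{13} = F_{12} + F_{11} = 144 + 89 = 233
F_{14} = F_{13} + F_{12} = 233 + 144 = 377

377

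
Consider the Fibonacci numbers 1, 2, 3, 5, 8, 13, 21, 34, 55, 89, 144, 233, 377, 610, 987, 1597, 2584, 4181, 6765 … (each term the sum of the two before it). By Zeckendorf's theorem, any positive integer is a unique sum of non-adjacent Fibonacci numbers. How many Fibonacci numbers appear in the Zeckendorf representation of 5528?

7

5528: greatest Fibonacci not exceeding it is 4181, leaving 1347
1347: greatest Fibonacci not exceeding it is 987, leaving 360
360: greatest Fibonacci not exceeding it is 233, leaving 127
127: greatest Fibonacci not exceeding it is 89, leaving 38
38: greatest Fibonacci not exceeding it is 34, leaving 4
4: greatest Fibonacci not exceeding it is 3, leaving 1
1: greatest Fibonacci not exceeding it is 1, leaving 0
5528 = 4181 + 987 + 233 + 89 + 34 + 3 + 1, which has 7 terms.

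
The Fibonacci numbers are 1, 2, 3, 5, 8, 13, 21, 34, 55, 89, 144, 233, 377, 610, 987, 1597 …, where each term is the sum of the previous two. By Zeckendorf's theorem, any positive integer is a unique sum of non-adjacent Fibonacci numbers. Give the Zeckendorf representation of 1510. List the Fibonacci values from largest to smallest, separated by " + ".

subtract 987 from 1510: 523 remains
subtract 377 from 523: 146 remains
subtract 144 from 146: 2 remains
subtract 2 from 2: 0 remains
So 1510 = 987 + 377 + 144 + 2, with no two terms consecutive in the sequence.

987 + 377 + 144 + 2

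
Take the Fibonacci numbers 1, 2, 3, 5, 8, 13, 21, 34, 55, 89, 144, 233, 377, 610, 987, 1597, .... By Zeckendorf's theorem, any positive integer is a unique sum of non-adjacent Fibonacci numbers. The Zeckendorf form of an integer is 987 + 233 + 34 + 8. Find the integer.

987 + 233 + 34 + 8 = 1262.

1262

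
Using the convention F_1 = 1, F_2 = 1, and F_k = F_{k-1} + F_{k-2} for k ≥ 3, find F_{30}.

Iterating the recurrence up to F_{22} = 17711 and F_{21} = 10946:
F_{23} = F_{22} + F_{21} = 17711 + 10946 = 28657
F_{24} = F_{23} + F_{22} = 28657 + 17711 = 46368
F_{25} = F_{24} + F_{23} = 46368 + 28657 = 75025
F_{26} = F_{25} + F_{24} = 75025 + 46368 = 121393
F_{27} = F_{26} + F_{25} = 121393 + 75025 = 196418
F_{28} = F_{27} + F_{26} = 196418 + 121393 = 317811
F_{29} = F_{28} + F_{27} = 317811 + 196418 = 514229
F_{30} = F_{29} + F_{28} = 514229 + 317811 = 832040

832040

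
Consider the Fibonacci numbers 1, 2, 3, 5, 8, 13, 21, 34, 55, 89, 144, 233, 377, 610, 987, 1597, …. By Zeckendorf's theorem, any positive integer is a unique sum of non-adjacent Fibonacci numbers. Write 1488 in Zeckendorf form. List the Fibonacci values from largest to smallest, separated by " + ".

Repeatedly subtract the largest Fibonacci number that fits:
1488 − 987 = 501
501 − 377 = 124
124 − 89 = 35
35 − 34 = 1
1 − 1 = 0
So 1488 = 987 + 377 + 89 + 34 + 1, with no two terms consecutive in the sequence.

987 + 377 + 89 + 34 + 1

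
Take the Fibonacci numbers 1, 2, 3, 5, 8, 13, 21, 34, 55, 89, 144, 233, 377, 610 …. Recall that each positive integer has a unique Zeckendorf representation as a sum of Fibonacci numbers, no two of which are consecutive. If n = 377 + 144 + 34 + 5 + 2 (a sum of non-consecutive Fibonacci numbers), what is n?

377 + 144 + 34 + 5 + 2 = 562.

562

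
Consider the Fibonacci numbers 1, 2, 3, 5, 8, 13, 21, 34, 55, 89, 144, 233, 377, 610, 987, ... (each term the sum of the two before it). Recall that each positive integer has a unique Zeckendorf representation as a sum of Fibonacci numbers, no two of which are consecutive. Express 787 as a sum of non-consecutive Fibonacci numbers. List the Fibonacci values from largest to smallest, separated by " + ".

610 + 144 + 21 + 8 + 3 + 1

Greedy algorithm:
610 ≤ 787 < 987, so take 610; remainder 177
144 ≤ 177 < 233, so take 144; remainder 33
21 ≤ 33 < 34, so take 21; remainder 12
8 ≤ 12 < 13, so take 8; remainder 4
3 ≤ 4 < 5, so take 3; remainder 1
1 ≤ 1 < 2, so take 1; remainder 0
So 787 = 610 + 144 + 21 + 8 + 3 + 1, with no two terms consecutive in the sequence.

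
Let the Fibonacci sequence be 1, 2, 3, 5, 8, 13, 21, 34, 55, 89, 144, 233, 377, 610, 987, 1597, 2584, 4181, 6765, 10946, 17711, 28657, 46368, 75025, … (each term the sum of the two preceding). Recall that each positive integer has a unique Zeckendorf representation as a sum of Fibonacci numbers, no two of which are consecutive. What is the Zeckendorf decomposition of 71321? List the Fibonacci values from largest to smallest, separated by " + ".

46368 ≤ 71321 < 75025, so take 46368; remainder 24953
17711 ≤ 24953 < 28657, so take 17711; remainder 7242
6765 ≤ 7242 < 10946, so take 6765; remainder 477
377 ≤ 477 < 610, so take 377; remainder 100
89 ≤ 100 < 144, so take 89; remainder 11
8 ≤ 11 < 13, so take 8; remainder 3
3 ≤ 3 < 5, so take 3; remainder 0
So 71321 = 46368 + 17711 + 6765 + 377 + 89 + 8 + 3, with no two terms consecutive in the sequence.

46368 + 17711 + 6765 + 377 + 89 + 8 + 3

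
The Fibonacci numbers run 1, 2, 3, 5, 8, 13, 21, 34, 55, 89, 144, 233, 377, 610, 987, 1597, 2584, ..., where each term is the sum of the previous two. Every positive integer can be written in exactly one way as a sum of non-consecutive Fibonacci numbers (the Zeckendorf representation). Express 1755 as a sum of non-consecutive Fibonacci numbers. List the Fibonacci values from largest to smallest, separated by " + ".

1597 + 144 + 13 + 1

1755: greatest Fibonacci not exceeding it is 1597, leaving 158
158: greatest Fibonacci not exceeding it is 144, leaving 14
14: greatest Fibonacci not exceeding it is 13, leaving 1
1: greatest Fibonacci not exceeding it is 1, leaving 0
So 1755 = 1597 + 144 + 13 + 1, with no two terms consecutive in the sequence.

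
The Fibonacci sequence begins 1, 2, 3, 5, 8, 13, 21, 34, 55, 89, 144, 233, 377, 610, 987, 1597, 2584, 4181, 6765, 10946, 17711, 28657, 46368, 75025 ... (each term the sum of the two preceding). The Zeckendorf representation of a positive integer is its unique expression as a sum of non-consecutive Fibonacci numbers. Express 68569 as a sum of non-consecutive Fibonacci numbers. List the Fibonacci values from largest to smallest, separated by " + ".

46368 + 17711 + 4181 + 233 + 55 + 21

Repeatedly subtract the largest Fibonacci number that fits:
subtract 46368 from 68569: 22201 remains
subtract 17711 from 22201: 4490 remains
subtract 4181 from 4490: 309 remains
subtract 233 from 309: 76 remains
subtract 55 from 76: 21 remains
subtract 21 from 21: 0 remains
So 68569 = 46368 + 17711 + 4181 + 233 + 55 + 21, with no two terms consecutive in the sequence.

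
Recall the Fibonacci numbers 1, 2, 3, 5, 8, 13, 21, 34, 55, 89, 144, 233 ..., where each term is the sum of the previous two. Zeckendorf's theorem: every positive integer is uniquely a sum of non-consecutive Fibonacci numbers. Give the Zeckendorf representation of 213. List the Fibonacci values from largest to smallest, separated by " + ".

144 ≤ 213 < 233, so take 144; remainder 69
55 ≤ 69 < 89, so take 55; remainder 14
13 ≤ 14 < 21, so take 13; remainder 1
1 ≤ 1 < 2, so take 1; remainder 0
So 213 = 144 + 55 + 13 + 1, with no two terms consecutive in the sequence.

144 + 55 + 13 + 1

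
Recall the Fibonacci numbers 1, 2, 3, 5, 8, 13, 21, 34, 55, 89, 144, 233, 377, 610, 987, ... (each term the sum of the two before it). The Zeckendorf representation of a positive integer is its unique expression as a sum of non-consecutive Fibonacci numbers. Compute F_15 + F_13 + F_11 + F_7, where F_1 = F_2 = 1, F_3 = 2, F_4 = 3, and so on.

945

F_15 + F_13 + F_11 + F_7 = 610 + 233 + 89 + 13 = 945.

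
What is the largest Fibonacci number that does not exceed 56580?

46368

46368 ≤ 56580 < 75025, so the largest Fibonacci number not exceeding 56580 is 46368.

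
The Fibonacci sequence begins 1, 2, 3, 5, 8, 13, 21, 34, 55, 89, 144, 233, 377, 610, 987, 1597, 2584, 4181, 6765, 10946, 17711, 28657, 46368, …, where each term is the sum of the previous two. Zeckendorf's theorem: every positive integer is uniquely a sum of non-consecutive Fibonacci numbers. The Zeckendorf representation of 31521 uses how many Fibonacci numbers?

5

31521: greatest Fibonacci not exceeding it is 28657, leaving 2864
2864: greatest Fibonacci not exceeding it is 2584, leaving 280
280: greatest Fibonacci not exceeding it is 233, leaving 47
47: greatest Fibonacci not exceeding it is 34, leaving 13
13: greatest Fibonacci not exceeding it is 13, leaving 0
31521 = 28657 + 2584 + 233 + 34 + 13, which has 5 terms.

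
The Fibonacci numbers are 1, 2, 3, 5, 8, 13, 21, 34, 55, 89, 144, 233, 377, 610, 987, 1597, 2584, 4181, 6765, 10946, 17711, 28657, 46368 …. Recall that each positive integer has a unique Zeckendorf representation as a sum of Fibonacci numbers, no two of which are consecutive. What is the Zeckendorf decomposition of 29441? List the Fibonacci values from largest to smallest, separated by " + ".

29441: greatest Fibonacci not exceeding it is 28657, leaving 784
784: greatest Fibonacci not exceeding it is 610, leaving 174
174: greatest Fibonacci not exceeding it is 144, leaving 30
30: greatest Fibonacci not exceeding it is 21, leaving 9
9: greatest Fibonacci not exceeding it is 8, leaving 1
1: greatest Fibonacci not exceeding it is 1, leaving 0
So 29441 = 28657 + 610 + 144 + 21 + 8 + 1, with no two terms consecutive in the sequence.

28657 + 610 + 144 + 21 + 8 + 1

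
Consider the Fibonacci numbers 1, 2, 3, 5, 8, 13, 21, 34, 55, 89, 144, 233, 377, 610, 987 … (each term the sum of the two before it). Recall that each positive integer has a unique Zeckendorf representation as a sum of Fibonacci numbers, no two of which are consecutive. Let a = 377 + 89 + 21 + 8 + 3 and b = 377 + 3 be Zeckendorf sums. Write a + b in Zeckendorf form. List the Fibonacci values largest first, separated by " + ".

610 + 233 + 34 + 1

The two numbers are 498 and 380, so their sum is 878.
take 610 (≤ 878); 878 − 610 = 268
take 233 (≤ 268); 268 − 233 = 35
take 34 (≤ 35); 35 − 34 = 1
take 1 (≤ 1); 1 − 1 = 0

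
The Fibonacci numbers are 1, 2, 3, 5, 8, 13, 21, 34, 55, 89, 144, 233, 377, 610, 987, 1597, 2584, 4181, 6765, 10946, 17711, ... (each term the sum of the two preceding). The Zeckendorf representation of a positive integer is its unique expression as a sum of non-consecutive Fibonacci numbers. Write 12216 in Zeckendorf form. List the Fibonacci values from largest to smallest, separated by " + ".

10946 ≤ 12216 < 17711, so take 10946; remainder 1270
987 ≤ 1270 < 1597, so take 987; remainder 283
233 ≤ 283 < 377, so take 233; remainder 50
34 ≤ 50 < 55, so take 34; remainder 16
13 ≤ 16 < 21, so take 13; remainder 3
3 ≤ 3 < 5, so take 3; remainder 0
So 12216 = 10946 + 987 + 233 + 34 + 13 + 3, with no two terms consecutive in the sequence.

10946 + 987 + 233 + 34 + 13 + 3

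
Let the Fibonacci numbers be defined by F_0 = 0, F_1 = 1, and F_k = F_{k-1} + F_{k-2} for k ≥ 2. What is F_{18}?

Iterating the recurrence up to F_{13} = 233 and F_{12} = 144:
F_{14} = F_{13} + F_{12} = 233 + 144 = 377
F_{15} = F_{14} + F_{13} = 377 + 233 = 610
F_{16} = F_{15} + F_{14} = 610 + 377 = 987
F_{17} = F_{16} + F_{15} = 987 + 610 = 1597
F_{18} = F_{17} + F_{16} = 1597 + 987 = 2584

2584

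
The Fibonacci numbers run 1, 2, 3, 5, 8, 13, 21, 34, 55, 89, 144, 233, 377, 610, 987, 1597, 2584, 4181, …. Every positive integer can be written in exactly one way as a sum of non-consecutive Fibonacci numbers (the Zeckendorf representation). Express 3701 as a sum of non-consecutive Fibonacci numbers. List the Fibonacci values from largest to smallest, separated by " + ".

Greedily peel off the largest Fibonacci term at each step:
largest Fibonacci ≤ 3701 is 2584; 3701 − 2584 = 1117
largest Fibonacci ≤ 1117 is 987; 1117 − 987 = 130
largest Fibonacci ≤ 130 is 89; 130 − 89 = 41
largest Fibonacci ≤ 41 is 34; 41 − 34 = 7
largest Fibonacci ≤ 7 is 5; 7 − 5 = 2
largest Fibonacci ≤ 2 is 2; 2 − 2 = 0
So 3701 = 2584 + 987 + 89 + 34 + 5 + 2, with no two terms consecutive in the sequence.

2584 + 987 + 89 + 34 + 5 + 2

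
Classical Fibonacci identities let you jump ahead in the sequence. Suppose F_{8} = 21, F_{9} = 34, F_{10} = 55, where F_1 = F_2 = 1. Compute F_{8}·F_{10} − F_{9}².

21·55 − 34² = 1155 − 1156 = -1. (Cassini's identity: F_{k−1}F_{k+1} − F_k² = (−1)^k.)

-1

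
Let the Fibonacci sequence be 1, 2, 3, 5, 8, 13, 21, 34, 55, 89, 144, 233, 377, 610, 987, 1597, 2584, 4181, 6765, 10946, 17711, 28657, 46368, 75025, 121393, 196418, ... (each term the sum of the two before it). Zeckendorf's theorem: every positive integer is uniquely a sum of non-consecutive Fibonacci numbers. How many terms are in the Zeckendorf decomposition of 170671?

Repeatedly subtract the largest Fibonacci number that fits:
subtract 121393 from 170671: 49278 remains
subtract 46368 from 49278: 2910 remains
subtract 2584 from 2910: 326 remains
subtract 233 from 326: 93 remains
subtract 89 from 93: 4 remains
subtract 3 from 4: 1 remains
subtract 1 from 1: 0 remains
170671 = 121393 + 46368 + 2584 + 233 + 89 + 3 + 1, which has 7 terms.

7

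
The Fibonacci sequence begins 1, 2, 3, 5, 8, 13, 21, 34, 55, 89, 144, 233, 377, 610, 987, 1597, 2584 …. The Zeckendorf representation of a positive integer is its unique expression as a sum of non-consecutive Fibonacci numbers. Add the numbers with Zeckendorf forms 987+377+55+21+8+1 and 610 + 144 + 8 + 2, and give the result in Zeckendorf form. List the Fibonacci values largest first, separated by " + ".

1597 + 610 + 5 + 1

The two numbers are 1449 and 764, so their sum is 2213.
Repeatedly subtract the largest Fibonacci number that fits:
1597 ≤ 2213 < 2584, so take 1597; remainder 616
610 ≤ 616 < 987, so take 610; remainder 6
5 ≤ 6 < 8, so take 5; remainder 1
1 ≤ 1 < 2, so take 1; remainder 0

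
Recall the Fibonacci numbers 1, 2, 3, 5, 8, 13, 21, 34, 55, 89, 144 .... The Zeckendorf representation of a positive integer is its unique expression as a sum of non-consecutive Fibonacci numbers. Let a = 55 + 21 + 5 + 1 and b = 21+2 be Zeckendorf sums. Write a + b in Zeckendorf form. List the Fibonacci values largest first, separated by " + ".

The two numbers are 82 and 23, so their sum is 105.
Greedily peel off the largest Fibonacci term at each step:
largest Fibonacci ≤ 105 is 89; 105 − 89 = 16
largest Fibonacci ≤ 16 is 13; 16 − 13 = 3
largest Fibonacci ≤ 3 is 3; 3 − 3 = 0

89 + 13 + 3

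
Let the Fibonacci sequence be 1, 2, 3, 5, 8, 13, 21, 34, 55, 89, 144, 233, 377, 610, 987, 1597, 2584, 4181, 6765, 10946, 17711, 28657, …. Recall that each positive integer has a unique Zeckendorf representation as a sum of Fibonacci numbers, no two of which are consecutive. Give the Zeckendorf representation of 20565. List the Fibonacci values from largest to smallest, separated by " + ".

Greedily peel off the largest Fibonacci term at each step:
subtract 17711 from 20565: 2854 remains
subtract 2584 from 2854: 270 remains
subtract 233 from 270: 37 remains
subtract 34 from 37: 3 remains
subtract 3 from 3: 0 remains
So 20565 = 17711 + 2584 + 233 + 34 + 3, with no two terms consecutive in the sequence.

17711 + 2584 + 233 + 34 + 3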